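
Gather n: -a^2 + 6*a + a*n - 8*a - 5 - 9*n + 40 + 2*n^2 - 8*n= -a^2 - 2*a + 2*n^2 + n*(a - 17) + 35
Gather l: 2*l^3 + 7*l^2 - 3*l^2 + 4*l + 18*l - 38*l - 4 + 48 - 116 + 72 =2*l^3 + 4*l^2 - 16*l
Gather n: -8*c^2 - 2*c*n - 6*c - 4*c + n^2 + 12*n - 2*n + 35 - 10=-8*c^2 - 10*c + n^2 + n*(10 - 2*c) + 25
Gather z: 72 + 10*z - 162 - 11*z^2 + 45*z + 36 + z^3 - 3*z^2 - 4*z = z^3 - 14*z^2 + 51*z - 54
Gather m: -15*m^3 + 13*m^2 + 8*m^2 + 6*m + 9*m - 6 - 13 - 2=-15*m^3 + 21*m^2 + 15*m - 21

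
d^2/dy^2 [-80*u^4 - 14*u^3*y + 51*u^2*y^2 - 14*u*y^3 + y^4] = 102*u^2 - 84*u*y + 12*y^2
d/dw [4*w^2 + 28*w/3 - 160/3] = 8*w + 28/3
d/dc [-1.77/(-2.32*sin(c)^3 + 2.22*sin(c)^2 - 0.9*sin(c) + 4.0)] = (-12.3192*sin(c)^2 + 7.8588*sin(c) - 1.593)*cos(c)/(2.32*sin(c)^3 - 2.22*sin(c)^2 + 0.9*sin(c) - 4.0)^2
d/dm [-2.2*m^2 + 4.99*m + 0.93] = 4.99 - 4.4*m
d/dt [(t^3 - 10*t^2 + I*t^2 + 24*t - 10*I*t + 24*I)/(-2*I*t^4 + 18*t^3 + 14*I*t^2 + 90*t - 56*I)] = (-I*t^5 + t^4*(3 + 20*I) + t^3*(-140 - 67*I) + t^2*(505 - 320*I) + t*(840 + 1360*I) - 1752 + 280*I)/(2*t^7 + 38*I*t^6 - 228*t^5 - 300*I*t^4 - 1110*t^3 - 1362*I*t^2 - 3472*t + 1568*I)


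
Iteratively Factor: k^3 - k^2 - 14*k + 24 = (k - 2)*(k^2 + k - 12) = (k - 3)*(k - 2)*(k + 4)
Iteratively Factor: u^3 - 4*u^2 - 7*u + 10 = (u - 1)*(u^2 - 3*u - 10) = (u - 5)*(u - 1)*(u + 2)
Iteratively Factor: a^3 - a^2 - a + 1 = (a + 1)*(a^2 - 2*a + 1) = (a - 1)*(a + 1)*(a - 1)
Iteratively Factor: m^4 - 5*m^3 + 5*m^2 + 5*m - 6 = (m + 1)*(m^3 - 6*m^2 + 11*m - 6) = (m - 3)*(m + 1)*(m^2 - 3*m + 2) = (m - 3)*(m - 2)*(m + 1)*(m - 1)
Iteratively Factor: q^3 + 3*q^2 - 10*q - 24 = (q + 2)*(q^2 + q - 12) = (q - 3)*(q + 2)*(q + 4)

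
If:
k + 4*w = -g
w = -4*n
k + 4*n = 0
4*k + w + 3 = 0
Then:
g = 3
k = -3/5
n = 3/20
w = -3/5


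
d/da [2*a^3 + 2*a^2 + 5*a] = 6*a^2 + 4*a + 5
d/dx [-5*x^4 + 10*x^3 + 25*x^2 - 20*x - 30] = -20*x^3 + 30*x^2 + 50*x - 20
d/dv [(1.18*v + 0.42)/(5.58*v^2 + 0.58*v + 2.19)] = (-6.5844*v^2 - 4.6872*v + 2.3406)/(31.1364*v^4 + 6.4728*v^3 + 24.7768*v^2 + 2.5404*v + 4.7961)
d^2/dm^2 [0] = 0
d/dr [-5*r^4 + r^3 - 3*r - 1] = -20*r^3 + 3*r^2 - 3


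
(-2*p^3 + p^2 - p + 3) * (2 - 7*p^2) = 14*p^5 - 7*p^4 + 3*p^3 - 19*p^2 - 2*p + 6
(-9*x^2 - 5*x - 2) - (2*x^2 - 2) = -11*x^2 - 5*x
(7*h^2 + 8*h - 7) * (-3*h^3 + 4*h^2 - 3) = -21*h^5 + 4*h^4 + 53*h^3 - 49*h^2 - 24*h + 21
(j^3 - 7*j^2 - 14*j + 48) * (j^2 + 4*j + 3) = j^5 - 3*j^4 - 39*j^3 - 29*j^2 + 150*j + 144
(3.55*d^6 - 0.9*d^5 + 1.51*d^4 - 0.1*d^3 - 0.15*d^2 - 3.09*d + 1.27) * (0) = 0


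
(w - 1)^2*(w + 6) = w^3 + 4*w^2 - 11*w + 6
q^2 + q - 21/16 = (q - 3/4)*(q + 7/4)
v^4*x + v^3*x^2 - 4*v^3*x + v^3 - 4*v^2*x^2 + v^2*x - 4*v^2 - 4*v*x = v*(v - 4)*(v + x)*(v*x + 1)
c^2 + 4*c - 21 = (c - 3)*(c + 7)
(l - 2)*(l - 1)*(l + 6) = l^3 + 3*l^2 - 16*l + 12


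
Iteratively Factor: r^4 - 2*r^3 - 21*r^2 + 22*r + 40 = (r - 2)*(r^3 - 21*r - 20) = (r - 2)*(r + 4)*(r^2 - 4*r - 5) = (r - 2)*(r + 1)*(r + 4)*(r - 5)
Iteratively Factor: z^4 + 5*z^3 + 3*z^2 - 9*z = (z + 3)*(z^3 + 2*z^2 - 3*z) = (z + 3)^2*(z^2 - z) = z*(z + 3)^2*(z - 1)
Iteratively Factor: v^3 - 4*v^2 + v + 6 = (v - 2)*(v^2 - 2*v - 3) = (v - 2)*(v + 1)*(v - 3)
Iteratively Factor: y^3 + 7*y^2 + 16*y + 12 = (y + 2)*(y^2 + 5*y + 6) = (y + 2)^2*(y + 3)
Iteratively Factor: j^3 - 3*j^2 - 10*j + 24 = (j + 3)*(j^2 - 6*j + 8) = (j - 2)*(j + 3)*(j - 4)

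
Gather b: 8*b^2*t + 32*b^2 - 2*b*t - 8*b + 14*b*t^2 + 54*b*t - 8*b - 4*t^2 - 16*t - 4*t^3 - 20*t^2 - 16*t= b^2*(8*t + 32) + b*(14*t^2 + 52*t - 16) - 4*t^3 - 24*t^2 - 32*t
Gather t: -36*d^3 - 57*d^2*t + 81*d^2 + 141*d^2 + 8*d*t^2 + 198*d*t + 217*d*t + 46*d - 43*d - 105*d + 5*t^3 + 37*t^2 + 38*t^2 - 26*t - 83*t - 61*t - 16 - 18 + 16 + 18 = -36*d^3 + 222*d^2 - 102*d + 5*t^3 + t^2*(8*d + 75) + t*(-57*d^2 + 415*d - 170)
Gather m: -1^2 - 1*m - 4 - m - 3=-2*m - 8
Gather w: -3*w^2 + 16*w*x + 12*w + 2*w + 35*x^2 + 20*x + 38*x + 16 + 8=-3*w^2 + w*(16*x + 14) + 35*x^2 + 58*x + 24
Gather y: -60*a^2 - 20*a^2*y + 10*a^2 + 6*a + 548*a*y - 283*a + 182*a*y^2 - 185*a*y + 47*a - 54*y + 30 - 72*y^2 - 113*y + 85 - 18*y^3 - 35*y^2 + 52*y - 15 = -50*a^2 - 230*a - 18*y^3 + y^2*(182*a - 107) + y*(-20*a^2 + 363*a - 115) + 100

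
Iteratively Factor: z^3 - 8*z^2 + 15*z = (z - 3)*(z^2 - 5*z) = (z - 5)*(z - 3)*(z)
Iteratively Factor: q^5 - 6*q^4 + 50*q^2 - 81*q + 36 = (q - 1)*(q^4 - 5*q^3 - 5*q^2 + 45*q - 36) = (q - 3)*(q - 1)*(q^3 - 2*q^2 - 11*q + 12) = (q - 3)*(q - 1)*(q + 3)*(q^2 - 5*q + 4) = (q - 4)*(q - 3)*(q - 1)*(q + 3)*(q - 1)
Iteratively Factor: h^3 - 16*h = (h + 4)*(h^2 - 4*h) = h*(h + 4)*(h - 4)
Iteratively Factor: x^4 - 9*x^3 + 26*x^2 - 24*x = (x)*(x^3 - 9*x^2 + 26*x - 24) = x*(x - 3)*(x^2 - 6*x + 8) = x*(x - 4)*(x - 3)*(x - 2)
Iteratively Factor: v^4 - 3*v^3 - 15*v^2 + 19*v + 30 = (v - 5)*(v^3 + 2*v^2 - 5*v - 6) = (v - 5)*(v + 1)*(v^2 + v - 6) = (v - 5)*(v + 1)*(v + 3)*(v - 2)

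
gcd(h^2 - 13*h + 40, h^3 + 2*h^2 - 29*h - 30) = h - 5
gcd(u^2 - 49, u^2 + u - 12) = 1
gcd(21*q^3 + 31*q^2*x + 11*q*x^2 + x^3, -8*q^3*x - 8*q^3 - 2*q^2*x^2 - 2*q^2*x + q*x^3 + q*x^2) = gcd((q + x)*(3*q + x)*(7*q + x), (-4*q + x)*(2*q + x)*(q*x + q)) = 1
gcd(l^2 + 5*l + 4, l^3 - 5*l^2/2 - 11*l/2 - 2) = l + 1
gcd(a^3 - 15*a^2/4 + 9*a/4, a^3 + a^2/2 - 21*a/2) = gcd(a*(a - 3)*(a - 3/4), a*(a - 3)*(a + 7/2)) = a^2 - 3*a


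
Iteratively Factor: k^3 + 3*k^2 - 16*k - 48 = (k - 4)*(k^2 + 7*k + 12) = (k - 4)*(k + 3)*(k + 4)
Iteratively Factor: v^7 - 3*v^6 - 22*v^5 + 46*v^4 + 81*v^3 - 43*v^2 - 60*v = (v + 1)*(v^6 - 4*v^5 - 18*v^4 + 64*v^3 + 17*v^2 - 60*v) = (v - 5)*(v + 1)*(v^5 + v^4 - 13*v^3 - v^2 + 12*v) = (v - 5)*(v + 1)*(v + 4)*(v^4 - 3*v^3 - v^2 + 3*v) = (v - 5)*(v - 3)*(v + 1)*(v + 4)*(v^3 - v) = (v - 5)*(v - 3)*(v - 1)*(v + 1)*(v + 4)*(v^2 + v) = (v - 5)*(v - 3)*(v - 1)*(v + 1)^2*(v + 4)*(v)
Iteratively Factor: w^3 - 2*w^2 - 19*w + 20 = (w - 5)*(w^2 + 3*w - 4) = (w - 5)*(w - 1)*(w + 4)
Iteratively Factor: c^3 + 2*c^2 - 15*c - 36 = (c + 3)*(c^2 - c - 12) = (c - 4)*(c + 3)*(c + 3)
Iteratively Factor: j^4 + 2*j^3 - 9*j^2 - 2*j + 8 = (j + 1)*(j^3 + j^2 - 10*j + 8) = (j + 1)*(j + 4)*(j^2 - 3*j + 2) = (j - 1)*(j + 1)*(j + 4)*(j - 2)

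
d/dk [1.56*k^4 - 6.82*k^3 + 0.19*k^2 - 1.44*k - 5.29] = 6.24*k^3 - 20.46*k^2 + 0.38*k - 1.44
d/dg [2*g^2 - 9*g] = 4*g - 9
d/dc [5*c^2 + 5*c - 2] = 10*c + 5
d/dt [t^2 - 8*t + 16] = 2*t - 8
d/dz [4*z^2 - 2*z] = 8*z - 2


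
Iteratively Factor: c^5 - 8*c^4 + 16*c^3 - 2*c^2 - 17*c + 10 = (c + 1)*(c^4 - 9*c^3 + 25*c^2 - 27*c + 10) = (c - 1)*(c + 1)*(c^3 - 8*c^2 + 17*c - 10) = (c - 1)^2*(c + 1)*(c^2 - 7*c + 10) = (c - 2)*(c - 1)^2*(c + 1)*(c - 5)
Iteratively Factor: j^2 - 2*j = (j - 2)*(j)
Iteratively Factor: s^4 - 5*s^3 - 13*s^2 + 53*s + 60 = (s + 1)*(s^3 - 6*s^2 - 7*s + 60) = (s - 4)*(s + 1)*(s^2 - 2*s - 15) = (s - 5)*(s - 4)*(s + 1)*(s + 3)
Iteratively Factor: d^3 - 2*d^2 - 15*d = (d - 5)*(d^2 + 3*d) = (d - 5)*(d + 3)*(d)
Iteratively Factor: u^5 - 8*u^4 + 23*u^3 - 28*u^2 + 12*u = (u - 1)*(u^4 - 7*u^3 + 16*u^2 - 12*u) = u*(u - 1)*(u^3 - 7*u^2 + 16*u - 12) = u*(u - 2)*(u - 1)*(u^2 - 5*u + 6) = u*(u - 2)^2*(u - 1)*(u - 3)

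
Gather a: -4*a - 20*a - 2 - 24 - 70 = -24*a - 96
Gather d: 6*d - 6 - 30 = 6*d - 36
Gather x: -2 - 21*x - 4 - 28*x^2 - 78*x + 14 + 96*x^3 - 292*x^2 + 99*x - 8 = 96*x^3 - 320*x^2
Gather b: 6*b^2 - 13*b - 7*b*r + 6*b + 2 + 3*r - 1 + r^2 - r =6*b^2 + b*(-7*r - 7) + r^2 + 2*r + 1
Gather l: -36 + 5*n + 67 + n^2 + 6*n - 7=n^2 + 11*n + 24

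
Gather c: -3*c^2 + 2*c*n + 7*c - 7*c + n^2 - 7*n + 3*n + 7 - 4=-3*c^2 + 2*c*n + n^2 - 4*n + 3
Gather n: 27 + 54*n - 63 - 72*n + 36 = -18*n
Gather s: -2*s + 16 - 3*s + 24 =40 - 5*s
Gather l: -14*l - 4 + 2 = -14*l - 2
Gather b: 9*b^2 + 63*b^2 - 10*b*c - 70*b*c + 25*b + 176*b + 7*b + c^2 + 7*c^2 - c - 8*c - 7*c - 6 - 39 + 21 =72*b^2 + b*(208 - 80*c) + 8*c^2 - 16*c - 24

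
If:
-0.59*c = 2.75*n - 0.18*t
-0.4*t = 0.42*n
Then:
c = 4.74414850686037*t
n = -0.952380952380952*t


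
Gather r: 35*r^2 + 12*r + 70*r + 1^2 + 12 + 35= 35*r^2 + 82*r + 48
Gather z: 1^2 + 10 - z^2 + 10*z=-z^2 + 10*z + 11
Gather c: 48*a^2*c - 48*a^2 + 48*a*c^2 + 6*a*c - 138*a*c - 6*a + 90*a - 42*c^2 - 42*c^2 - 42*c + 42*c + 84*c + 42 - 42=-48*a^2 + 84*a + c^2*(48*a - 84) + c*(48*a^2 - 132*a + 84)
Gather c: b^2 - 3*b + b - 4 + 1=b^2 - 2*b - 3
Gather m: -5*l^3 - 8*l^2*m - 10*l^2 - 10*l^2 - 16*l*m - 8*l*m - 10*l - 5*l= -5*l^3 - 20*l^2 - 15*l + m*(-8*l^2 - 24*l)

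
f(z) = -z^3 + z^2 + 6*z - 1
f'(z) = -3*z^2 + 2*z + 6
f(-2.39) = 4.02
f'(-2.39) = -15.92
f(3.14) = -3.26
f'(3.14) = -17.30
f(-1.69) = -3.46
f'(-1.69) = -5.95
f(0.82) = 4.04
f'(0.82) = 5.62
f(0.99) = 4.95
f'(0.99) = 5.04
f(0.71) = 3.41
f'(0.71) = 5.91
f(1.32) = 6.36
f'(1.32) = 3.41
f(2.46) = 4.92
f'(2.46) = -7.23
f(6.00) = -145.00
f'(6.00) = -90.00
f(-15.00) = 3509.00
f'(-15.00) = -699.00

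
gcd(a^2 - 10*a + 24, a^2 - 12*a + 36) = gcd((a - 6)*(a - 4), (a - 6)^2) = a - 6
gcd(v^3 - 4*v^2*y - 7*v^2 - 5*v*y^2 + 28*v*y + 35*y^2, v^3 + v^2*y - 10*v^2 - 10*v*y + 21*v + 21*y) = v^2 + v*y - 7*v - 7*y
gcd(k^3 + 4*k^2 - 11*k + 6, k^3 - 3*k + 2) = k^2 - 2*k + 1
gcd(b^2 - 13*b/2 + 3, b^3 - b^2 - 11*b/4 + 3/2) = b - 1/2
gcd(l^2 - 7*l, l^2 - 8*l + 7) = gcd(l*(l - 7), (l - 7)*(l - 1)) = l - 7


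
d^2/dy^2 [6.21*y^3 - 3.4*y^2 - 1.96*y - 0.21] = 37.26*y - 6.8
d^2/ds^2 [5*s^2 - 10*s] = 10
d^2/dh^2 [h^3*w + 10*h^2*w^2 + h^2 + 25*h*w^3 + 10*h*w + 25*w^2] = 6*h*w + 20*w^2 + 2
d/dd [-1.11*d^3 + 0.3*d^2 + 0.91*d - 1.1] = -3.33*d^2 + 0.6*d + 0.91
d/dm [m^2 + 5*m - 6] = 2*m + 5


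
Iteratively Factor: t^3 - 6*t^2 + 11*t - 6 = (t - 1)*(t^2 - 5*t + 6) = (t - 2)*(t - 1)*(t - 3)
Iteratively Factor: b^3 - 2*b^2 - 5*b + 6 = (b - 1)*(b^2 - b - 6) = (b - 1)*(b + 2)*(b - 3)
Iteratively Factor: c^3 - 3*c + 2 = (c - 1)*(c^2 + c - 2) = (c - 1)*(c + 2)*(c - 1)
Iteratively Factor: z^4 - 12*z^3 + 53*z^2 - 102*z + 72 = (z - 3)*(z^3 - 9*z^2 + 26*z - 24) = (z - 3)^2*(z^2 - 6*z + 8) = (z - 4)*(z - 3)^2*(z - 2)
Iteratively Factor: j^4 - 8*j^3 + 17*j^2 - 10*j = (j - 1)*(j^3 - 7*j^2 + 10*j) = (j - 2)*(j - 1)*(j^2 - 5*j) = (j - 5)*(j - 2)*(j - 1)*(j)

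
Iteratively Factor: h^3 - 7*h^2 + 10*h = (h)*(h^2 - 7*h + 10) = h*(h - 5)*(h - 2)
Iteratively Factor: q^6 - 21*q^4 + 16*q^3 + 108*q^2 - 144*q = (q - 3)*(q^5 + 3*q^4 - 12*q^3 - 20*q^2 + 48*q) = (q - 3)*(q + 3)*(q^4 - 12*q^2 + 16*q) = (q - 3)*(q + 3)*(q + 4)*(q^3 - 4*q^2 + 4*q) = q*(q - 3)*(q + 3)*(q + 4)*(q^2 - 4*q + 4) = q*(q - 3)*(q - 2)*(q + 3)*(q + 4)*(q - 2)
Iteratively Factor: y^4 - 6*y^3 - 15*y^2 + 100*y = (y + 4)*(y^3 - 10*y^2 + 25*y) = (y - 5)*(y + 4)*(y^2 - 5*y) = y*(y - 5)*(y + 4)*(y - 5)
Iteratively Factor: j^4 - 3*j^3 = (j - 3)*(j^3) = j*(j - 3)*(j^2) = j^2*(j - 3)*(j)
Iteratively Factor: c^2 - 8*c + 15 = (c - 5)*(c - 3)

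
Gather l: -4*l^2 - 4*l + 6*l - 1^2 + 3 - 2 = -4*l^2 + 2*l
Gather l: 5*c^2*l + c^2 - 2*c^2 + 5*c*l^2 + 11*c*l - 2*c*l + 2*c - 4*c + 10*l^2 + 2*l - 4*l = -c^2 - 2*c + l^2*(5*c + 10) + l*(5*c^2 + 9*c - 2)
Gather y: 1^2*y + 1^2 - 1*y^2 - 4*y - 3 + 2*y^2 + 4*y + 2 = y^2 + y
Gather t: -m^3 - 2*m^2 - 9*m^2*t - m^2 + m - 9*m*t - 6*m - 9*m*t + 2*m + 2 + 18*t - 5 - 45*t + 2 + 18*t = -m^3 - 3*m^2 - 3*m + t*(-9*m^2 - 18*m - 9) - 1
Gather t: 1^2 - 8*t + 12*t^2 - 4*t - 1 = 12*t^2 - 12*t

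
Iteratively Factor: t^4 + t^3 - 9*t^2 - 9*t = (t - 3)*(t^3 + 4*t^2 + 3*t) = (t - 3)*(t + 1)*(t^2 + 3*t) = t*(t - 3)*(t + 1)*(t + 3)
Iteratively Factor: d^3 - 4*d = (d + 2)*(d^2 - 2*d) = (d - 2)*(d + 2)*(d)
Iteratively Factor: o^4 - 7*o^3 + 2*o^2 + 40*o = (o + 2)*(o^3 - 9*o^2 + 20*o) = (o - 5)*(o + 2)*(o^2 - 4*o) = (o - 5)*(o - 4)*(o + 2)*(o)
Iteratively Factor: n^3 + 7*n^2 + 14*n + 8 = (n + 4)*(n^2 + 3*n + 2) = (n + 1)*(n + 4)*(n + 2)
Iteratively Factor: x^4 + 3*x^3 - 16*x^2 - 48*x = (x)*(x^3 + 3*x^2 - 16*x - 48) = x*(x - 4)*(x^2 + 7*x + 12) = x*(x - 4)*(x + 4)*(x + 3)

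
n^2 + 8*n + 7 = (n + 1)*(n + 7)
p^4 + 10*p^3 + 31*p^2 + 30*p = p*(p + 2)*(p + 3)*(p + 5)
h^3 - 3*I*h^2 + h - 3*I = (h - 3*I)*(h - I)*(h + I)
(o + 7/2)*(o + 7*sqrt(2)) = o^2 + 7*o/2 + 7*sqrt(2)*o + 49*sqrt(2)/2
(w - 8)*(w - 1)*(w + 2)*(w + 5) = w^4 - 2*w^3 - 45*w^2 - 34*w + 80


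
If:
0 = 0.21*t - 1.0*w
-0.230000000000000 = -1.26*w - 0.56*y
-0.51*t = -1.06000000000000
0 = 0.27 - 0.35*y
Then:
No Solution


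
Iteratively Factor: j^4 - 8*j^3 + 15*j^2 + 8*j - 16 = (j - 1)*(j^3 - 7*j^2 + 8*j + 16) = (j - 4)*(j - 1)*(j^2 - 3*j - 4) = (j - 4)*(j - 1)*(j + 1)*(j - 4)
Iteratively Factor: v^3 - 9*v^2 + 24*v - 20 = (v - 2)*(v^2 - 7*v + 10) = (v - 5)*(v - 2)*(v - 2)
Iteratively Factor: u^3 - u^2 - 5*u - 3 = (u + 1)*(u^2 - 2*u - 3) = (u + 1)^2*(u - 3)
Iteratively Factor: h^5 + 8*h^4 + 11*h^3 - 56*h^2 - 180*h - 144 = (h - 3)*(h^4 + 11*h^3 + 44*h^2 + 76*h + 48) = (h - 3)*(h + 4)*(h^3 + 7*h^2 + 16*h + 12) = (h - 3)*(h + 2)*(h + 4)*(h^2 + 5*h + 6) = (h - 3)*(h + 2)*(h + 3)*(h + 4)*(h + 2)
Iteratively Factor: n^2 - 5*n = (n - 5)*(n)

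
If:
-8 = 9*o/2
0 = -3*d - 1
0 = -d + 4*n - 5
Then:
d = -1/3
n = 7/6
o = -16/9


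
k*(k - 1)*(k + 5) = k^3 + 4*k^2 - 5*k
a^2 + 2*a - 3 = (a - 1)*(a + 3)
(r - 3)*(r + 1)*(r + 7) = r^3 + 5*r^2 - 17*r - 21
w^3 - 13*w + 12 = (w - 3)*(w - 1)*(w + 4)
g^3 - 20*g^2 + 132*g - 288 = (g - 8)*(g - 6)^2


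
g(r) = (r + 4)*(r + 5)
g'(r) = 2*r + 9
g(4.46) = 80.03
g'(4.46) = 17.92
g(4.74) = 85.13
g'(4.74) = 18.48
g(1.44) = 35.03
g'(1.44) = 11.88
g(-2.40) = 4.16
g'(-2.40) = 4.20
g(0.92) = 29.13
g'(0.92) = 10.84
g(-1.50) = 8.75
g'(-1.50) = 6.00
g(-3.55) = 0.65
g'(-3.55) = 1.90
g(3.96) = 71.32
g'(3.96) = 16.92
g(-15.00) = 110.00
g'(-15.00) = -21.00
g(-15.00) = 110.00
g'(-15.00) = -21.00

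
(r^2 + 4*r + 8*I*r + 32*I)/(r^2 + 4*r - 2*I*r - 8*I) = (r + 8*I)/(r - 2*I)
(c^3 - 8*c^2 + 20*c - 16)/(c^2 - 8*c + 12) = (c^2 - 6*c + 8)/(c - 6)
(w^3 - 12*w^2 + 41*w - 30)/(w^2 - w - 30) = (w^2 - 6*w + 5)/(w + 5)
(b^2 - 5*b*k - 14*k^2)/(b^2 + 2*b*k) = (b - 7*k)/b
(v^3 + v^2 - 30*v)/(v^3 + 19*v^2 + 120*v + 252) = v*(v - 5)/(v^2 + 13*v + 42)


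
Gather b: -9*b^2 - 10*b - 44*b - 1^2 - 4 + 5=-9*b^2 - 54*b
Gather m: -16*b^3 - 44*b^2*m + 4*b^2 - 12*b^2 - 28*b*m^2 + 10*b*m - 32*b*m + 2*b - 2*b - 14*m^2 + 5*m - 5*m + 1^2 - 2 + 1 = -16*b^3 - 8*b^2 + m^2*(-28*b - 14) + m*(-44*b^2 - 22*b)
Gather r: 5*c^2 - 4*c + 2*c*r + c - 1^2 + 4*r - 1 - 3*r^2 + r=5*c^2 - 3*c - 3*r^2 + r*(2*c + 5) - 2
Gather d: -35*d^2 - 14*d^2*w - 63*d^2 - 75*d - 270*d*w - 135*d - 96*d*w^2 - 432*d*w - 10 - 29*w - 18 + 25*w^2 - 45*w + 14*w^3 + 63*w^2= d^2*(-14*w - 98) + d*(-96*w^2 - 702*w - 210) + 14*w^3 + 88*w^2 - 74*w - 28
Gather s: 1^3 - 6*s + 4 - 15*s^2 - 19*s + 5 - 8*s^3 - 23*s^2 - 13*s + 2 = -8*s^3 - 38*s^2 - 38*s + 12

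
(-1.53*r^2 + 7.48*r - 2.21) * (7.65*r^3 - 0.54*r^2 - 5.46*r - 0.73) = -11.7045*r^5 + 58.0482*r^4 - 12.5919*r^3 - 38.5305*r^2 + 6.6062*r + 1.6133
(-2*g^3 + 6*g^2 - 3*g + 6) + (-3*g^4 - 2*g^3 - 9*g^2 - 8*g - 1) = -3*g^4 - 4*g^3 - 3*g^2 - 11*g + 5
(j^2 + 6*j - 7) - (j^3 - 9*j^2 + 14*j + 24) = -j^3 + 10*j^2 - 8*j - 31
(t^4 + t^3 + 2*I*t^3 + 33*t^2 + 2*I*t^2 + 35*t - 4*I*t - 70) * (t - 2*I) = t^5 + t^4 + 37*t^3 + 39*t^2 - 70*I*t^2 - 78*t - 70*I*t + 140*I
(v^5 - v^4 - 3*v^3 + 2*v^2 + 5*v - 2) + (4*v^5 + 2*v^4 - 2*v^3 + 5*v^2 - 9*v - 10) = 5*v^5 + v^4 - 5*v^3 + 7*v^2 - 4*v - 12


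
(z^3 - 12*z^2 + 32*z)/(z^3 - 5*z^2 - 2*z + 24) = z*(z - 8)/(z^2 - z - 6)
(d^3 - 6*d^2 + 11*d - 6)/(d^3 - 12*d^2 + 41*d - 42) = (d - 1)/(d - 7)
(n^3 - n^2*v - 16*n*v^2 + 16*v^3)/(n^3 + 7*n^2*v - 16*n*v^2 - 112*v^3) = (n - v)/(n + 7*v)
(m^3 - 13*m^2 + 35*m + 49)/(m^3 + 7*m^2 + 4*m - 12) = (m^3 - 13*m^2 + 35*m + 49)/(m^3 + 7*m^2 + 4*m - 12)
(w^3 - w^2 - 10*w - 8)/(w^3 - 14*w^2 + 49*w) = (w^3 - w^2 - 10*w - 8)/(w*(w^2 - 14*w + 49))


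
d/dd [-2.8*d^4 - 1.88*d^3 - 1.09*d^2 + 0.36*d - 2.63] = -11.2*d^3 - 5.64*d^2 - 2.18*d + 0.36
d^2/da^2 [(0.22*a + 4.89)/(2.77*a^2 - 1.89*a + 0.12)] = ((0.22*a + 4.89)*(5.54*a - 1.89)*(11.08*a - 3.78) - (3.6564*a + 26.259)*(2.77*a^2 - 1.89*a + 0.12))/(2.77*a^2 - 1.89*a + 0.12)^3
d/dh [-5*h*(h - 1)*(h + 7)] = -15*h^2 - 60*h + 35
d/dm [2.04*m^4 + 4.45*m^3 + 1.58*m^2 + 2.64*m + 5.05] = 8.16*m^3 + 13.35*m^2 + 3.16*m + 2.64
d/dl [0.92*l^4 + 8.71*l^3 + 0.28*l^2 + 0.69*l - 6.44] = 3.68*l^3 + 26.13*l^2 + 0.56*l + 0.69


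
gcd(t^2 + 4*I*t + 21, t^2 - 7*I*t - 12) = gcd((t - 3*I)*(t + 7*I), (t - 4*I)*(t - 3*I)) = t - 3*I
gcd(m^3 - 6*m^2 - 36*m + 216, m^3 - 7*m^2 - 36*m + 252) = m^2 - 36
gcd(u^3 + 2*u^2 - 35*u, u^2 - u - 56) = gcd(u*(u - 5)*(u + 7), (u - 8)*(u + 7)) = u + 7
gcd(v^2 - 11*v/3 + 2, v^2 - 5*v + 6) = v - 3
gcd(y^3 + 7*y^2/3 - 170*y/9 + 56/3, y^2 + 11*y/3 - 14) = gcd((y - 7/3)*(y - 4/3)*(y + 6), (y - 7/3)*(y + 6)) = y^2 + 11*y/3 - 14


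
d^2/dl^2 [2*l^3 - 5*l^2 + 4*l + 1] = 12*l - 10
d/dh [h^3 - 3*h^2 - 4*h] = 3*h^2 - 6*h - 4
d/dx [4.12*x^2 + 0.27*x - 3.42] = 8.24*x + 0.27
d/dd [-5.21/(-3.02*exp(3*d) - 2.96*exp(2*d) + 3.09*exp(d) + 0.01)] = (-47.2026*exp(2*d) - 30.8432*exp(d) + 16.0989)*exp(d)/(3.02*exp(3*d) + 2.96*exp(2*d) - 3.09*exp(d) - 0.01)^2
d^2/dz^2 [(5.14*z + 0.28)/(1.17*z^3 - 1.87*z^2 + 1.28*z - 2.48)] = (42.216876*z^5 - 62.875332*z^4 + 10.751012*z^3 + 187.361448*z^2 - 142.170144*z + 30.95328)/(1.601613*z^9 - 7.679529*z^8 + 17.530695*z^7 - 33.526891*z^6 + 51.734832*z^5 - 57.492648*z^4 + 59.301824*z^3 - 46.69344*z^2 + 23.617536*z - 15.252992)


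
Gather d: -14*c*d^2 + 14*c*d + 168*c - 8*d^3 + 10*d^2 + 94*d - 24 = 168*c - 8*d^3 + d^2*(10 - 14*c) + d*(14*c + 94) - 24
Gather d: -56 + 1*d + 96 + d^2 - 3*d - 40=d^2 - 2*d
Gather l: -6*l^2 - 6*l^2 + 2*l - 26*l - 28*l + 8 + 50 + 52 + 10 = -12*l^2 - 52*l + 120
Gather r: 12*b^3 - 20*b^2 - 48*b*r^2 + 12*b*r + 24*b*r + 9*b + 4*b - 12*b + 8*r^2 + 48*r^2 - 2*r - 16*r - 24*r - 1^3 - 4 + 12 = 12*b^3 - 20*b^2 + b + r^2*(56 - 48*b) + r*(36*b - 42) + 7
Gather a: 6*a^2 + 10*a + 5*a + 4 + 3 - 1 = 6*a^2 + 15*a + 6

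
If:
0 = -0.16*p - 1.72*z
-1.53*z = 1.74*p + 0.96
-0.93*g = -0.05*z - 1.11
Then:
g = 1.20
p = -0.60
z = 0.06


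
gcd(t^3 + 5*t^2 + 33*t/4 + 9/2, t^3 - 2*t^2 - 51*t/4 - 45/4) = t^2 + 3*t + 9/4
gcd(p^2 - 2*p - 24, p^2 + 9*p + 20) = p + 4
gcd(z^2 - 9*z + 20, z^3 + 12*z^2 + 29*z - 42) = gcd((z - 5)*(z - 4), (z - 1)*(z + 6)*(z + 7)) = 1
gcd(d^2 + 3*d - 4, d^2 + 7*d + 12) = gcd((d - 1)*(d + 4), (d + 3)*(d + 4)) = d + 4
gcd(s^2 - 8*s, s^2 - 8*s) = s^2 - 8*s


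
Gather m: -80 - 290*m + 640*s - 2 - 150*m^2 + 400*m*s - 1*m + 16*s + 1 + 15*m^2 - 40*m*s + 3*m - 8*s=-135*m^2 + m*(360*s - 288) + 648*s - 81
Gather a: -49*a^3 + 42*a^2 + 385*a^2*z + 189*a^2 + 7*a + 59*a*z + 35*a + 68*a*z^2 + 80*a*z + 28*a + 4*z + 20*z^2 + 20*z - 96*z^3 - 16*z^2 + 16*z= -49*a^3 + a^2*(385*z + 231) + a*(68*z^2 + 139*z + 70) - 96*z^3 + 4*z^2 + 40*z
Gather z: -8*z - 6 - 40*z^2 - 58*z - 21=-40*z^2 - 66*z - 27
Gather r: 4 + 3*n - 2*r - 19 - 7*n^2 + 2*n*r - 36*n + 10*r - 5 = -7*n^2 - 33*n + r*(2*n + 8) - 20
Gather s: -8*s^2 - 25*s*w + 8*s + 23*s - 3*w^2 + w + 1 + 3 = -8*s^2 + s*(31 - 25*w) - 3*w^2 + w + 4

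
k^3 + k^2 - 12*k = k*(k - 3)*(k + 4)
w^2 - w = w*(w - 1)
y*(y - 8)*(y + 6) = y^3 - 2*y^2 - 48*y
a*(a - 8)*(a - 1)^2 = a^4 - 10*a^3 + 17*a^2 - 8*a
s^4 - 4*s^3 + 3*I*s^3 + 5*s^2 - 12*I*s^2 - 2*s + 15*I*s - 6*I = (s - 2)*(s - 1)^2*(s + 3*I)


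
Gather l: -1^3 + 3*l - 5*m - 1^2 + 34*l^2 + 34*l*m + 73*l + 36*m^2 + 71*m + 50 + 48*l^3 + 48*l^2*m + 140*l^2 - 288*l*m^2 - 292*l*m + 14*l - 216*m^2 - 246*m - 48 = 48*l^3 + l^2*(48*m + 174) + l*(-288*m^2 - 258*m + 90) - 180*m^2 - 180*m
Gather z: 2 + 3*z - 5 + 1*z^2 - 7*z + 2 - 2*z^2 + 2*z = -z^2 - 2*z - 1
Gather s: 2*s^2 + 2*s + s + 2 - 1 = 2*s^2 + 3*s + 1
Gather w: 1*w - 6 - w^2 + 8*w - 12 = -w^2 + 9*w - 18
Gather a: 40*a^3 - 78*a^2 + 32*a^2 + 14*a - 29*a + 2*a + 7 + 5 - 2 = 40*a^3 - 46*a^2 - 13*a + 10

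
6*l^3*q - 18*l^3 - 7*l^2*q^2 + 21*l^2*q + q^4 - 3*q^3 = (-2*l + q)*(-l + q)*(3*l + q)*(q - 3)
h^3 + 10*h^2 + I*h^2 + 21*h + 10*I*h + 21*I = (h + 3)*(h + 7)*(h + I)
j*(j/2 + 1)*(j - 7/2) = j^3/2 - 3*j^2/4 - 7*j/2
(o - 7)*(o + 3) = o^2 - 4*o - 21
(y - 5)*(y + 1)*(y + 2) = y^3 - 2*y^2 - 13*y - 10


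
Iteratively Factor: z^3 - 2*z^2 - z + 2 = (z - 2)*(z^2 - 1) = (z - 2)*(z - 1)*(z + 1)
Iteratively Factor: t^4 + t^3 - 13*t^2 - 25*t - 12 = (t + 3)*(t^3 - 2*t^2 - 7*t - 4) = (t + 1)*(t + 3)*(t^2 - 3*t - 4) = (t - 4)*(t + 1)*(t + 3)*(t + 1)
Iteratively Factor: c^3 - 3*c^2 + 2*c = (c - 2)*(c^2 - c) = (c - 2)*(c - 1)*(c)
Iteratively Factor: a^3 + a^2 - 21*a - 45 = (a + 3)*(a^2 - 2*a - 15) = (a + 3)^2*(a - 5)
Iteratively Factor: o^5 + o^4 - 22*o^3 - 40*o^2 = (o + 4)*(o^4 - 3*o^3 - 10*o^2) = (o - 5)*(o + 4)*(o^3 + 2*o^2) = o*(o - 5)*(o + 4)*(o^2 + 2*o) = o*(o - 5)*(o + 2)*(o + 4)*(o)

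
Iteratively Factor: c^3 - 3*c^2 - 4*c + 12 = (c - 3)*(c^2 - 4) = (c - 3)*(c - 2)*(c + 2)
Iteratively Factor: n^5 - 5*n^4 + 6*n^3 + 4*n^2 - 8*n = (n)*(n^4 - 5*n^3 + 6*n^2 + 4*n - 8) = n*(n - 2)*(n^3 - 3*n^2 + 4) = n*(n - 2)*(n + 1)*(n^2 - 4*n + 4) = n*(n - 2)^2*(n + 1)*(n - 2)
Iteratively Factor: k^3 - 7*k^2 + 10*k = (k)*(k^2 - 7*k + 10) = k*(k - 2)*(k - 5)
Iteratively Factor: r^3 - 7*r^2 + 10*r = (r)*(r^2 - 7*r + 10) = r*(r - 5)*(r - 2)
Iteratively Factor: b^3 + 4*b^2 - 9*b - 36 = (b + 3)*(b^2 + b - 12) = (b - 3)*(b + 3)*(b + 4)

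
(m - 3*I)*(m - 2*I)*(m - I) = m^3 - 6*I*m^2 - 11*m + 6*I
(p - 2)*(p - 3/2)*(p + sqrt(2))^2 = p^4 - 7*p^3/2 + 2*sqrt(2)*p^3 - 7*sqrt(2)*p^2 + 5*p^2 - 7*p + 6*sqrt(2)*p + 6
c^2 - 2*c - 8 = (c - 4)*(c + 2)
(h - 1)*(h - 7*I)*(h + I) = h^3 - h^2 - 6*I*h^2 + 7*h + 6*I*h - 7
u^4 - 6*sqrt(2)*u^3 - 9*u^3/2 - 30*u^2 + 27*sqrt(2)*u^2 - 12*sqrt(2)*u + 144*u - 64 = (u - 4)*(u - 1/2)*(u - 8*sqrt(2))*(u + 2*sqrt(2))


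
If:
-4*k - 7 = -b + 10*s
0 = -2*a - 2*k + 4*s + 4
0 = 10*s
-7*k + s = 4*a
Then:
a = 14/3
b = -11/3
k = -8/3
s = 0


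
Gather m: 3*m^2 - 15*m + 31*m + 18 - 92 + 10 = 3*m^2 + 16*m - 64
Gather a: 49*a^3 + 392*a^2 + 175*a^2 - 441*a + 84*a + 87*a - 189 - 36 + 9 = 49*a^3 + 567*a^2 - 270*a - 216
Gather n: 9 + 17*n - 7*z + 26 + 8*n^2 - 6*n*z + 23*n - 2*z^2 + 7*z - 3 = 8*n^2 + n*(40 - 6*z) - 2*z^2 + 32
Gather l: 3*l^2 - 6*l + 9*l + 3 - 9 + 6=3*l^2 + 3*l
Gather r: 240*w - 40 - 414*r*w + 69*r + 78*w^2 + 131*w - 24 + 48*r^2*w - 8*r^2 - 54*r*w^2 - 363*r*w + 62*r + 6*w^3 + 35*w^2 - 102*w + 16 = r^2*(48*w - 8) + r*(-54*w^2 - 777*w + 131) + 6*w^3 + 113*w^2 + 269*w - 48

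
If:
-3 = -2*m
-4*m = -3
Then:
No Solution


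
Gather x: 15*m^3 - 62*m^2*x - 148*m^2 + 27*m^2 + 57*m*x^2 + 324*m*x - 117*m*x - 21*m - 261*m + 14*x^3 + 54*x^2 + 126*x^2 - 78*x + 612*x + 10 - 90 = 15*m^3 - 121*m^2 - 282*m + 14*x^3 + x^2*(57*m + 180) + x*(-62*m^2 + 207*m + 534) - 80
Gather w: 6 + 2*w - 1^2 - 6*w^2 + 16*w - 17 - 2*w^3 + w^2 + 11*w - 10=-2*w^3 - 5*w^2 + 29*w - 22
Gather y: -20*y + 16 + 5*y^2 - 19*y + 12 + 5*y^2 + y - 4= 10*y^2 - 38*y + 24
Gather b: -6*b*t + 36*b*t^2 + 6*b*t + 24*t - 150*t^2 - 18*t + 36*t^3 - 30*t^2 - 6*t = 36*b*t^2 + 36*t^3 - 180*t^2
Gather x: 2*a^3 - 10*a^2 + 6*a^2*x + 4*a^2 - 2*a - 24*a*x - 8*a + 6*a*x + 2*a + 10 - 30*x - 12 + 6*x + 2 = 2*a^3 - 6*a^2 - 8*a + x*(6*a^2 - 18*a - 24)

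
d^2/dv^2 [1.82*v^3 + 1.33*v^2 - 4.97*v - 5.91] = 10.92*v + 2.66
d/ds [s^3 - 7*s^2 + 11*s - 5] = 3*s^2 - 14*s + 11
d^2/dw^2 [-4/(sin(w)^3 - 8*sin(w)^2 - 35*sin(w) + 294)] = 4*(9*sin(w)^4 + 38*sin(w)^3 + 265*sin(w)^2 + 170*sin(w) - 146)/((sin(w) - 7)^4*(sin(w) + 6)^3)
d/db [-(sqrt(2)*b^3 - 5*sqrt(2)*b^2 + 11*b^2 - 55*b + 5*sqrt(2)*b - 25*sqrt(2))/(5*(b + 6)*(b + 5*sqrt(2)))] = (-sqrt(2)*b^4 - 20*b^3 - 12*sqrt(2)*b^3 - 251*b^2 - 20*sqrt(2)*b^2 - 710*sqrt(2)*b + 600*b - 550 + 1500*sqrt(2))/(5*(b^4 + 12*b^3 + 10*sqrt(2)*b^3 + 86*b^2 + 120*sqrt(2)*b^2 + 360*sqrt(2)*b + 600*b + 1800))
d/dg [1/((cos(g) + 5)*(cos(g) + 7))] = 2*(cos(g) + 6)*sin(g)/((cos(g) + 5)^2*(cos(g) + 7)^2)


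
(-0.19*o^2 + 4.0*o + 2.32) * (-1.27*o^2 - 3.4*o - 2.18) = 0.2413*o^4 - 4.434*o^3 - 16.1322*o^2 - 16.608*o - 5.0576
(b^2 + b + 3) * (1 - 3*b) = -3*b^3 - 2*b^2 - 8*b + 3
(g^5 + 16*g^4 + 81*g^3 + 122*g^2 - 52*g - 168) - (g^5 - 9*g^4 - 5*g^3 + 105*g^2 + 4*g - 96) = 25*g^4 + 86*g^3 + 17*g^2 - 56*g - 72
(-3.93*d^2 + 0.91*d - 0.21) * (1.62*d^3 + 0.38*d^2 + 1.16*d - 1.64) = -6.3666*d^5 - 0.0191999999999999*d^4 - 4.5532*d^3 + 7.421*d^2 - 1.736*d + 0.3444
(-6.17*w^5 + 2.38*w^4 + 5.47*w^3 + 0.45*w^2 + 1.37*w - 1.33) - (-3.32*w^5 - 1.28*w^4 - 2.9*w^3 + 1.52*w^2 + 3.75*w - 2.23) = -2.85*w^5 + 3.66*w^4 + 8.37*w^3 - 1.07*w^2 - 2.38*w + 0.9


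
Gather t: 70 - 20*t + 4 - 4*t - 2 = 72 - 24*t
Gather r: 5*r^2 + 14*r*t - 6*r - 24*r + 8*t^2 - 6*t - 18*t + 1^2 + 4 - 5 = 5*r^2 + r*(14*t - 30) + 8*t^2 - 24*t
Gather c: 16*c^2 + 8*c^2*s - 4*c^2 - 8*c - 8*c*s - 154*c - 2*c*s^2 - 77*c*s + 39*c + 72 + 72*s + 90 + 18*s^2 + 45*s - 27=c^2*(8*s + 12) + c*(-2*s^2 - 85*s - 123) + 18*s^2 + 117*s + 135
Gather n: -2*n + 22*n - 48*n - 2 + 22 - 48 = -28*n - 28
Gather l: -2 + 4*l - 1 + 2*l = 6*l - 3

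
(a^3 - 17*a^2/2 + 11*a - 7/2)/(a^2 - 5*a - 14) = (2*a^2 - 3*a + 1)/(2*(a + 2))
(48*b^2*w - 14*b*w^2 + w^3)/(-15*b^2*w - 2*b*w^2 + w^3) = (-48*b^2 + 14*b*w - w^2)/(15*b^2 + 2*b*w - w^2)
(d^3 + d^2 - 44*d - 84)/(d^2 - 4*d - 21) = (d^2 + 8*d + 12)/(d + 3)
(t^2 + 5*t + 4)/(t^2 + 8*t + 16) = (t + 1)/(t + 4)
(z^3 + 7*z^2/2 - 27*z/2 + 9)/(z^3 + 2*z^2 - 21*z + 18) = (z - 3/2)/(z - 3)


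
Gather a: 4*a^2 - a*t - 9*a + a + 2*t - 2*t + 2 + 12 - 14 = 4*a^2 + a*(-t - 8)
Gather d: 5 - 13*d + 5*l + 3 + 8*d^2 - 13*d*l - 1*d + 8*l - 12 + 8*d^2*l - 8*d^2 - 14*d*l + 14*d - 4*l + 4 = 8*d^2*l - 27*d*l + 9*l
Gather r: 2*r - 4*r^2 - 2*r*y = -4*r^2 + r*(2 - 2*y)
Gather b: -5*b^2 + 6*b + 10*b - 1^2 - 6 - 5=-5*b^2 + 16*b - 12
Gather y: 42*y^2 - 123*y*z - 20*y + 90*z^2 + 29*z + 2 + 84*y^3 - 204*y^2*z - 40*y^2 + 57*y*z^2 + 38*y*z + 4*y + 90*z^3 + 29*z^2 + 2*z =84*y^3 + y^2*(2 - 204*z) + y*(57*z^2 - 85*z - 16) + 90*z^3 + 119*z^2 + 31*z + 2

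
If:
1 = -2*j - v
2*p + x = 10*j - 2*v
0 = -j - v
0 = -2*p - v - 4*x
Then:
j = -1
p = -47/6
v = 1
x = 11/3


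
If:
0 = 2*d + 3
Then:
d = -3/2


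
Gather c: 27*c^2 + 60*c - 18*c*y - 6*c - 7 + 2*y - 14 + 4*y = 27*c^2 + c*(54 - 18*y) + 6*y - 21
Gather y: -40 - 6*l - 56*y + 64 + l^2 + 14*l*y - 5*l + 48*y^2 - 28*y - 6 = l^2 - 11*l + 48*y^2 + y*(14*l - 84) + 18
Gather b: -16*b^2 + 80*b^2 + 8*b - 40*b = 64*b^2 - 32*b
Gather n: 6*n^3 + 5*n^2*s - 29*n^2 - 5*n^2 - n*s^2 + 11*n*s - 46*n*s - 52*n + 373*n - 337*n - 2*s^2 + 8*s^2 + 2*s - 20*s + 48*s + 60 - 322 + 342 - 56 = 6*n^3 + n^2*(5*s - 34) + n*(-s^2 - 35*s - 16) + 6*s^2 + 30*s + 24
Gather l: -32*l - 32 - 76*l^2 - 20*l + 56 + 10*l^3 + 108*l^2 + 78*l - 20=10*l^3 + 32*l^2 + 26*l + 4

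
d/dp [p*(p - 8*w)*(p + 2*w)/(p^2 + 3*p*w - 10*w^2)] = (p^4 + 6*p^3*w - 32*p^2*w^2 + 120*p*w^3 + 160*w^4)/(p^4 + 6*p^3*w - 11*p^2*w^2 - 60*p*w^3 + 100*w^4)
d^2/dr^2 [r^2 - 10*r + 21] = 2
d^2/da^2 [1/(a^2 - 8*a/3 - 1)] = 6*(9*a^2 - 24*a - 4*(3*a - 4)^2 - 9)/(-3*a^2 + 8*a + 3)^3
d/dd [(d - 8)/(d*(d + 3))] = (-d^2 + 16*d + 24)/(d^2*(d^2 + 6*d + 9))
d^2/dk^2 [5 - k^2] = -2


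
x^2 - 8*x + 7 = (x - 7)*(x - 1)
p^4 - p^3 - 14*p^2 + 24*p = p*(p - 3)*(p - 2)*(p + 4)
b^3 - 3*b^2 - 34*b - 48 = (b - 8)*(b + 2)*(b + 3)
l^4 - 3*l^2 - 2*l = l*(l - 2)*(l + 1)^2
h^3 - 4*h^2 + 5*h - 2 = (h - 2)*(h - 1)^2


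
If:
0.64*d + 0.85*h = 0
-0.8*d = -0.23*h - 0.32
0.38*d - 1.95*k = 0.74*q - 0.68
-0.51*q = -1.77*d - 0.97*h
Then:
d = 0.33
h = -0.25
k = 0.16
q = 0.67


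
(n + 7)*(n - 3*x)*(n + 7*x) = n^3 + 4*n^2*x + 7*n^2 - 21*n*x^2 + 28*n*x - 147*x^2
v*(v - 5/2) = v^2 - 5*v/2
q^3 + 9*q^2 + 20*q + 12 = (q + 1)*(q + 2)*(q + 6)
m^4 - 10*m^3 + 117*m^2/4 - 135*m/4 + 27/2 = (m - 6)*(m - 3/2)^2*(m - 1)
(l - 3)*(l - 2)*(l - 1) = l^3 - 6*l^2 + 11*l - 6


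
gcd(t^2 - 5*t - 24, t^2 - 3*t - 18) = t + 3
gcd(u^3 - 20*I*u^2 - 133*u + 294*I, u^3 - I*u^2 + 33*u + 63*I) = u - 7*I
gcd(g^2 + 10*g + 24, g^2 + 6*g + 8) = g + 4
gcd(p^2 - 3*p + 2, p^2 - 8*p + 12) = p - 2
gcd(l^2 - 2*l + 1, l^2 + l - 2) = l - 1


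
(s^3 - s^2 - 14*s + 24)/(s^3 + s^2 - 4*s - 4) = (s^2 + s - 12)/(s^2 + 3*s + 2)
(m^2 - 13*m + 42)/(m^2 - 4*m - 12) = (m - 7)/(m + 2)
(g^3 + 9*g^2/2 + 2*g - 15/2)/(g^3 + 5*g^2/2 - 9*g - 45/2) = (g - 1)/(g - 3)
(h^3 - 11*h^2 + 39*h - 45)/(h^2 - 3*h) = h - 8 + 15/h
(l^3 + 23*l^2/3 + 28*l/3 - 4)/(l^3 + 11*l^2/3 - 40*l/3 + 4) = (l + 2)/(l - 2)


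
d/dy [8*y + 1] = 8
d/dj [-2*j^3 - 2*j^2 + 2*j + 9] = -6*j^2 - 4*j + 2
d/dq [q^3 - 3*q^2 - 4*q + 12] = 3*q^2 - 6*q - 4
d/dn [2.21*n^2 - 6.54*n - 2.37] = 4.42*n - 6.54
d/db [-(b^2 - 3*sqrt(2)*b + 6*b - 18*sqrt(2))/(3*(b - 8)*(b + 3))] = (-sqrt(2)*b^2 + 11*b^2/3 - 12*sqrt(2)*b + 16*b + 6*sqrt(2) + 48)/(b^4 - 10*b^3 - 23*b^2 + 240*b + 576)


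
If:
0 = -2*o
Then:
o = 0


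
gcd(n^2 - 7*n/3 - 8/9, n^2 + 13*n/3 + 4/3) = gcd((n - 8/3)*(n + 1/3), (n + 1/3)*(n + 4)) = n + 1/3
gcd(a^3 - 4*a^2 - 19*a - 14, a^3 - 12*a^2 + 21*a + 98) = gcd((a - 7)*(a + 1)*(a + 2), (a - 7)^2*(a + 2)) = a^2 - 5*a - 14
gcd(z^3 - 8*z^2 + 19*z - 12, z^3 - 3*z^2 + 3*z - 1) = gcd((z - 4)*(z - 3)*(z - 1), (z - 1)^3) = z - 1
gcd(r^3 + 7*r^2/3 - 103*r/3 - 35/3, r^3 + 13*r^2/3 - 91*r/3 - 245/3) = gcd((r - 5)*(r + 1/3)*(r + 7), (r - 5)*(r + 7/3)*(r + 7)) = r^2 + 2*r - 35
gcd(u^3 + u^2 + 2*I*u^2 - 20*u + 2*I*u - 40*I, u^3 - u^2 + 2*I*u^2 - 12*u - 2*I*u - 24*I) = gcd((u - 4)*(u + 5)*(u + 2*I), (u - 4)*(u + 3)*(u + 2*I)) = u^2 + u*(-4 + 2*I) - 8*I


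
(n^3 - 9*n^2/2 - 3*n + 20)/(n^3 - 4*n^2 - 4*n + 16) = (n - 5/2)/(n - 2)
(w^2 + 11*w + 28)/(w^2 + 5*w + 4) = (w + 7)/(w + 1)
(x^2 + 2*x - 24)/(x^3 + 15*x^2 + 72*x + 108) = (x - 4)/(x^2 + 9*x + 18)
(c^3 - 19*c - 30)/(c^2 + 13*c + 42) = (c^3 - 19*c - 30)/(c^2 + 13*c + 42)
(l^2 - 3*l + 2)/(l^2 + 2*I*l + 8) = (l^2 - 3*l + 2)/(l^2 + 2*I*l + 8)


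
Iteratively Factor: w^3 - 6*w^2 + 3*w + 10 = (w + 1)*(w^2 - 7*w + 10) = (w - 5)*(w + 1)*(w - 2)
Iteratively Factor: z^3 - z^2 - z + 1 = (z + 1)*(z^2 - 2*z + 1) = (z - 1)*(z + 1)*(z - 1)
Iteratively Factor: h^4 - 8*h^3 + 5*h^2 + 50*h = (h - 5)*(h^3 - 3*h^2 - 10*h) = (h - 5)*(h + 2)*(h^2 - 5*h) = (h - 5)^2*(h + 2)*(h)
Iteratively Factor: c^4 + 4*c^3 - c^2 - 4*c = (c)*(c^3 + 4*c^2 - c - 4) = c*(c + 1)*(c^2 + 3*c - 4) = c*(c - 1)*(c + 1)*(c + 4)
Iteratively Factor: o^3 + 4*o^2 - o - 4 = (o + 1)*(o^2 + 3*o - 4) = (o - 1)*(o + 1)*(o + 4)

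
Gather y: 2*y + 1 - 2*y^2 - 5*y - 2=-2*y^2 - 3*y - 1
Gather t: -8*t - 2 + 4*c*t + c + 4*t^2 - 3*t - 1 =c + 4*t^2 + t*(4*c - 11) - 3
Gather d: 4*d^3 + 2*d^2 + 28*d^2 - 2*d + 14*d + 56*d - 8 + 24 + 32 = 4*d^3 + 30*d^2 + 68*d + 48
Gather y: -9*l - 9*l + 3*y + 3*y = -18*l + 6*y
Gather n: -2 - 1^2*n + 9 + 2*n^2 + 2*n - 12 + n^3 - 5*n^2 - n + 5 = n^3 - 3*n^2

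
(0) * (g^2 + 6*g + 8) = 0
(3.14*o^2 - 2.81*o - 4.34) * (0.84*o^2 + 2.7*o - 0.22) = 2.6376*o^4 + 6.1176*o^3 - 11.9234*o^2 - 11.0998*o + 0.9548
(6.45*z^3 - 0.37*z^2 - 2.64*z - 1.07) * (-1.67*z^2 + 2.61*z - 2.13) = -10.7715*z^5 + 17.4524*z^4 - 10.2954*z^3 - 4.3154*z^2 + 2.8305*z + 2.2791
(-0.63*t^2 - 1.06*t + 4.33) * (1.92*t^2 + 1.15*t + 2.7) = -1.2096*t^4 - 2.7597*t^3 + 5.3936*t^2 + 2.1175*t + 11.691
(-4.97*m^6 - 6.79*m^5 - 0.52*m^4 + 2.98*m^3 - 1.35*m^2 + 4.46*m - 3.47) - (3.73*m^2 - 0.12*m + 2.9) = -4.97*m^6 - 6.79*m^5 - 0.52*m^4 + 2.98*m^3 - 5.08*m^2 + 4.58*m - 6.37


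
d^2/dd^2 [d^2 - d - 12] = 2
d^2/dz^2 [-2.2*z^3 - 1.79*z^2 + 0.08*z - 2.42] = -13.2*z - 3.58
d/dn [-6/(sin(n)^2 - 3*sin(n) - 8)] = 6*(2*sin(n) - 3)*cos(n)/(3*sin(n) + cos(n)^2 + 7)^2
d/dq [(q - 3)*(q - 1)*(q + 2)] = 3*q^2 - 4*q - 5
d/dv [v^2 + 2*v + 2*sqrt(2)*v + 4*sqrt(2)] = 2*v + 2 + 2*sqrt(2)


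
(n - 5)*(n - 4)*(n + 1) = n^3 - 8*n^2 + 11*n + 20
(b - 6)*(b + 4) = b^2 - 2*b - 24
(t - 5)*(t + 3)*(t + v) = t^3 + t^2*v - 2*t^2 - 2*t*v - 15*t - 15*v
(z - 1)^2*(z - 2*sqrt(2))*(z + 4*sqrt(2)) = z^4 - 2*z^3 + 2*sqrt(2)*z^3 - 15*z^2 - 4*sqrt(2)*z^2 + 2*sqrt(2)*z + 32*z - 16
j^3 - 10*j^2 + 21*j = j*(j - 7)*(j - 3)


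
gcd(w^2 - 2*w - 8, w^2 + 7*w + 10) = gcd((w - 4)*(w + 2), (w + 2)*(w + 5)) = w + 2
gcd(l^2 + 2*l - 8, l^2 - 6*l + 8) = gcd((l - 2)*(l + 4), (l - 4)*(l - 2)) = l - 2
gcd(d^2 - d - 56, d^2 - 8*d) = d - 8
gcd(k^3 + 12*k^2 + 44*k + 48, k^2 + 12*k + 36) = k + 6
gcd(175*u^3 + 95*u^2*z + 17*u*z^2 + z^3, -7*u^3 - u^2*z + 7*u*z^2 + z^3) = 7*u + z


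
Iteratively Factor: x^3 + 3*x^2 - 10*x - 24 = (x + 2)*(x^2 + x - 12) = (x - 3)*(x + 2)*(x + 4)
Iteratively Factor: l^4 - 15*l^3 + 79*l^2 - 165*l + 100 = (l - 1)*(l^3 - 14*l^2 + 65*l - 100) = (l - 5)*(l - 1)*(l^2 - 9*l + 20) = (l - 5)*(l - 4)*(l - 1)*(l - 5)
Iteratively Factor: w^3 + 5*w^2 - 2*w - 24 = (w + 3)*(w^2 + 2*w - 8) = (w + 3)*(w + 4)*(w - 2)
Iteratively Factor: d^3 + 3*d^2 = (d)*(d^2 + 3*d) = d*(d + 3)*(d)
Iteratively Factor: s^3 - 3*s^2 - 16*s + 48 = (s - 4)*(s^2 + s - 12) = (s - 4)*(s - 3)*(s + 4)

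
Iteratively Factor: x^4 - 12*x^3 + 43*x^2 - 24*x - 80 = (x - 4)*(x^3 - 8*x^2 + 11*x + 20) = (x - 4)^2*(x^2 - 4*x - 5) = (x - 5)*(x - 4)^2*(x + 1)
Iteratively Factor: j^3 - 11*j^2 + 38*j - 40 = (j - 5)*(j^2 - 6*j + 8) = (j - 5)*(j - 4)*(j - 2)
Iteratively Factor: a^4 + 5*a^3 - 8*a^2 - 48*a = (a)*(a^3 + 5*a^2 - 8*a - 48) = a*(a + 4)*(a^2 + a - 12) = a*(a - 3)*(a + 4)*(a + 4)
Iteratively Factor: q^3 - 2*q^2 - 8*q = (q + 2)*(q^2 - 4*q) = (q - 4)*(q + 2)*(q)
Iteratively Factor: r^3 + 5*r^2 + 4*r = (r)*(r^2 + 5*r + 4) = r*(r + 4)*(r + 1)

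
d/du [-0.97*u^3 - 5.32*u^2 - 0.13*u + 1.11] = -2.91*u^2 - 10.64*u - 0.13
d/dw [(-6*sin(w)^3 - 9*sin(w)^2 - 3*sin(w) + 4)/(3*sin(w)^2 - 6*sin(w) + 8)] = 3*(-6*sin(w)^3 + 24*sin(w)^2 - 27*sin(w) - 56)*sin(w)*cos(w)/(3*sin(w)^2 - 6*sin(w) + 8)^2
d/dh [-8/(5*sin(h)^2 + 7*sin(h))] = 8*(10*sin(h) + 7)*cos(h)/((5*sin(h) + 7)^2*sin(h)^2)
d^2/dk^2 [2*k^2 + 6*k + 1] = 4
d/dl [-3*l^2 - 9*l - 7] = -6*l - 9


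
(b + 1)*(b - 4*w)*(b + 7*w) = b^3 + 3*b^2*w + b^2 - 28*b*w^2 + 3*b*w - 28*w^2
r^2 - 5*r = r*(r - 5)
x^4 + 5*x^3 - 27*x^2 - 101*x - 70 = (x - 5)*(x + 1)*(x + 2)*(x + 7)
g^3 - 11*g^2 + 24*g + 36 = (g - 6)^2*(g + 1)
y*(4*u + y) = 4*u*y + y^2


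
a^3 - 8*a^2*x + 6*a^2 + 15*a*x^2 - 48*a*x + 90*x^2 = (a + 6)*(a - 5*x)*(a - 3*x)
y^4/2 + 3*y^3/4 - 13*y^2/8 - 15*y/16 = y*(y/2 + 1/4)*(y - 3/2)*(y + 5/2)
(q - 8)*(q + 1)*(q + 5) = q^3 - 2*q^2 - 43*q - 40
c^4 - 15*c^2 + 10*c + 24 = (c - 3)*(c - 2)*(c + 1)*(c + 4)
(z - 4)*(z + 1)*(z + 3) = z^3 - 13*z - 12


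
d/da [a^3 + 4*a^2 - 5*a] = 3*a^2 + 8*a - 5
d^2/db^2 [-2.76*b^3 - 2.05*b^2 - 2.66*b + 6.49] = -16.56*b - 4.1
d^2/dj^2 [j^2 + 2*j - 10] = 2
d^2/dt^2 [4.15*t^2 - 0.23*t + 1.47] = 8.30000000000000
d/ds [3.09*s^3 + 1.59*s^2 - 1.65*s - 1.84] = 9.27*s^2 + 3.18*s - 1.65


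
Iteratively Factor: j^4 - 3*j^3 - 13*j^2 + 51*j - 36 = (j - 1)*(j^3 - 2*j^2 - 15*j + 36) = (j - 3)*(j - 1)*(j^2 + j - 12) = (j - 3)*(j - 1)*(j + 4)*(j - 3)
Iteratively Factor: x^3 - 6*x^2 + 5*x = (x - 5)*(x^2 - x) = x*(x - 5)*(x - 1)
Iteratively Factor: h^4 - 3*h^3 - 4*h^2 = (h)*(h^3 - 3*h^2 - 4*h) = h*(h + 1)*(h^2 - 4*h) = h*(h - 4)*(h + 1)*(h)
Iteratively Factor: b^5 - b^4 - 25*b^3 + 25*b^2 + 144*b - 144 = (b + 4)*(b^4 - 5*b^3 - 5*b^2 + 45*b - 36) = (b - 1)*(b + 4)*(b^3 - 4*b^2 - 9*b + 36) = (b - 1)*(b + 3)*(b + 4)*(b^2 - 7*b + 12) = (b - 3)*(b - 1)*(b + 3)*(b + 4)*(b - 4)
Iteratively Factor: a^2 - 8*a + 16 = (a - 4)*(a - 4)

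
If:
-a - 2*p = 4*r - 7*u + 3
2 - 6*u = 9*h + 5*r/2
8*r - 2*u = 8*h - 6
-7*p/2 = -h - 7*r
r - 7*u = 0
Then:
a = -1058/2359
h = 249/674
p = -1613/2359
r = -133/337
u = -19/337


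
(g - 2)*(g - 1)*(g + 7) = g^3 + 4*g^2 - 19*g + 14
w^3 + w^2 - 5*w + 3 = (w - 1)^2*(w + 3)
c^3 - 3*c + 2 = (c - 1)^2*(c + 2)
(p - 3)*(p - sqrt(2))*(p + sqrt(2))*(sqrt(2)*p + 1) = sqrt(2)*p^4 - 3*sqrt(2)*p^3 + p^3 - 3*p^2 - 2*sqrt(2)*p^2 - 2*p + 6*sqrt(2)*p + 6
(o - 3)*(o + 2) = o^2 - o - 6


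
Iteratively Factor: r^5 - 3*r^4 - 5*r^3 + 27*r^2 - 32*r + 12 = (r - 2)*(r^4 - r^3 - 7*r^2 + 13*r - 6) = (r - 2)^2*(r^3 + r^2 - 5*r + 3) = (r - 2)^2*(r - 1)*(r^2 + 2*r - 3) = (r - 2)^2*(r - 1)^2*(r + 3)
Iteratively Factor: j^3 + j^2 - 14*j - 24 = (j + 2)*(j^2 - j - 12) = (j + 2)*(j + 3)*(j - 4)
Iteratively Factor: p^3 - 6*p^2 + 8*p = (p)*(p^2 - 6*p + 8) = p*(p - 2)*(p - 4)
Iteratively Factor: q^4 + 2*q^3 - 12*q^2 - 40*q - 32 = (q + 2)*(q^3 - 12*q - 16) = (q + 2)^2*(q^2 - 2*q - 8) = (q + 2)^3*(q - 4)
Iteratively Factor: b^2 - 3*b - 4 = (b - 4)*(b + 1)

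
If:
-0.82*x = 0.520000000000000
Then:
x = -0.63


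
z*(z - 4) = z^2 - 4*z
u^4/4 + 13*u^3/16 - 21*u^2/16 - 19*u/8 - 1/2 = (u/4 + 1)*(u - 2)*(u + 1/4)*(u + 1)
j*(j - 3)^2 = j^3 - 6*j^2 + 9*j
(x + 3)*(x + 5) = x^2 + 8*x + 15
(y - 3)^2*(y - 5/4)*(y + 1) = y^4 - 25*y^3/4 + 37*y^2/4 + 21*y/4 - 45/4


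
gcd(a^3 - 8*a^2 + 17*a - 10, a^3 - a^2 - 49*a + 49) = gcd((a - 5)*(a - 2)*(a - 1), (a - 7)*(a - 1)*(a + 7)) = a - 1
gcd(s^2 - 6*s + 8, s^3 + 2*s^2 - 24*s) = s - 4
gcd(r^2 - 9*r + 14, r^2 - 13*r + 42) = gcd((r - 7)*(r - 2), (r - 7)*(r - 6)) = r - 7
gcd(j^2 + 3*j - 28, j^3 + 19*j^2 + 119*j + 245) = j + 7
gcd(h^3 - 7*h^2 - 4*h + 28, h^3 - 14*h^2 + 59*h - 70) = h^2 - 9*h + 14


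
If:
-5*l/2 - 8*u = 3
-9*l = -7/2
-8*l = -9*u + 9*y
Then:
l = 7/18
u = -143/288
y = -2183/2592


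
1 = 1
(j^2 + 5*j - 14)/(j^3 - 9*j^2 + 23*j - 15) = (j^2 + 5*j - 14)/(j^3 - 9*j^2 + 23*j - 15)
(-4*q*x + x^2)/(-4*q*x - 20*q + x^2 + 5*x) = x/(x + 5)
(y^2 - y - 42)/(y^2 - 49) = (y + 6)/(y + 7)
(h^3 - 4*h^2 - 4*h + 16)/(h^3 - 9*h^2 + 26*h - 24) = (h + 2)/(h - 3)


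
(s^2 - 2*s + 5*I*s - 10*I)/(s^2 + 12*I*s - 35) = (s - 2)/(s + 7*I)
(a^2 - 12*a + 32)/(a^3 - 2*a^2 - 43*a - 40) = (a - 4)/(a^2 + 6*a + 5)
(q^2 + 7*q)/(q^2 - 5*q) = (q + 7)/(q - 5)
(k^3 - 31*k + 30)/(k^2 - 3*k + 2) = (k^2 + k - 30)/(k - 2)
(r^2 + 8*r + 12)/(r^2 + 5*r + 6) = (r + 6)/(r + 3)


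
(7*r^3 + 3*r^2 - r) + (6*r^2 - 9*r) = 7*r^3 + 9*r^2 - 10*r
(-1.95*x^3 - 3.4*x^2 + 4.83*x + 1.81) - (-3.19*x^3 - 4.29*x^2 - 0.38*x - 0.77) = 1.24*x^3 + 0.89*x^2 + 5.21*x + 2.58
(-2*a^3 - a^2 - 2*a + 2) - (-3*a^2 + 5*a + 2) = -2*a^3 + 2*a^2 - 7*a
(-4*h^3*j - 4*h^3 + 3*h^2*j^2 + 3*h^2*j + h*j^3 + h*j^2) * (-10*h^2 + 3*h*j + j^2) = 40*h^5*j + 40*h^5 - 42*h^4*j^2 - 42*h^4*j - 5*h^3*j^3 - 5*h^3*j^2 + 6*h^2*j^4 + 6*h^2*j^3 + h*j^5 + h*j^4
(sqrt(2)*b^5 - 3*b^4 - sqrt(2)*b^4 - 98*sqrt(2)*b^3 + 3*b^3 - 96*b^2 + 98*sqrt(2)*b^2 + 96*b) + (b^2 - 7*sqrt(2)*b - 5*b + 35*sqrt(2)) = sqrt(2)*b^5 - 3*b^4 - sqrt(2)*b^4 - 98*sqrt(2)*b^3 + 3*b^3 - 95*b^2 + 98*sqrt(2)*b^2 - 7*sqrt(2)*b + 91*b + 35*sqrt(2)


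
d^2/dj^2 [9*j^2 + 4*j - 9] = 18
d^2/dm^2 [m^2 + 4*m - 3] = 2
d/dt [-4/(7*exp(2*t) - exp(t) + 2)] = (56*exp(t) - 4)*exp(t)/(7*exp(2*t) - exp(t) + 2)^2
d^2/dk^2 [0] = 0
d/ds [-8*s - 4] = -8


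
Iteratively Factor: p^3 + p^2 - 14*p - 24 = (p + 3)*(p^2 - 2*p - 8) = (p + 2)*(p + 3)*(p - 4)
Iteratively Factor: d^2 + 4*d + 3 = (d + 3)*(d + 1)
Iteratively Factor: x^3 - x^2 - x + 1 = (x - 1)*(x^2 - 1) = (x - 1)^2*(x + 1)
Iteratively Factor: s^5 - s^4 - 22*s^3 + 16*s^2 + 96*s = (s)*(s^4 - s^3 - 22*s^2 + 16*s + 96) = s*(s + 4)*(s^3 - 5*s^2 - 2*s + 24) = s*(s - 4)*(s + 4)*(s^2 - s - 6) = s*(s - 4)*(s + 2)*(s + 4)*(s - 3)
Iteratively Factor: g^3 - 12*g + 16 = (g - 2)*(g^2 + 2*g - 8) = (g - 2)*(g + 4)*(g - 2)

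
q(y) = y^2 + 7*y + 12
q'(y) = 2*y + 7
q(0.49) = 15.67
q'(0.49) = 7.98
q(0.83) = 18.50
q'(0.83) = 8.66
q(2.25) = 32.81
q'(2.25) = 11.50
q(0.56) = 16.23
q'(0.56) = 8.12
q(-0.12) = 11.17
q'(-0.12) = 6.76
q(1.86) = 28.48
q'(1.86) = 10.72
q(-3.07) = -0.07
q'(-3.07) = 0.86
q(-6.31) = 7.65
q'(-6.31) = -5.62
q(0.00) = 12.00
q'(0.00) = 7.00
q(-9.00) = 30.00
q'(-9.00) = -11.00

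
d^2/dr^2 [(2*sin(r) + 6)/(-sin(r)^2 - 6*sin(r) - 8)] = 2*(sin(r)^5 + 6*sin(r)^4 + 4*sin(r)^3 - 54*sin(r)^2 - 140*sin(r) - 72)/(sin(r)^2 + 6*sin(r) + 8)^3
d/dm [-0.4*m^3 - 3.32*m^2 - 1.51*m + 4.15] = -1.2*m^2 - 6.64*m - 1.51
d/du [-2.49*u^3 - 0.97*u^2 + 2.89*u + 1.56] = -7.47*u^2 - 1.94*u + 2.89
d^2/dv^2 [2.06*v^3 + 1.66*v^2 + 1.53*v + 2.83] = 12.36*v + 3.32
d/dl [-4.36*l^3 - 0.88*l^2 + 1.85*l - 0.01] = -13.08*l^2 - 1.76*l + 1.85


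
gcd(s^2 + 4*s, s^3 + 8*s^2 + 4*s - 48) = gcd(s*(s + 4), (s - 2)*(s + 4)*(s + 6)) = s + 4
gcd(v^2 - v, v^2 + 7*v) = v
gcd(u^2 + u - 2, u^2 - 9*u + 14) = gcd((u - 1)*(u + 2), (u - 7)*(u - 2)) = 1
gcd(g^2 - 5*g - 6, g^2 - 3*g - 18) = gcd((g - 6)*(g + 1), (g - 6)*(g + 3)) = g - 6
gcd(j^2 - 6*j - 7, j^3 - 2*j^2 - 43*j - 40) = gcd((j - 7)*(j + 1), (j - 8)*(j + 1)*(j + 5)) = j + 1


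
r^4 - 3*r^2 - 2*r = r*(r - 2)*(r + 1)^2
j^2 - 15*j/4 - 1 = (j - 4)*(j + 1/4)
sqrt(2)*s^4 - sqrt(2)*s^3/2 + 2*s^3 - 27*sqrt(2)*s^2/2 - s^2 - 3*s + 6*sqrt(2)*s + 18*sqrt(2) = (s - 3/2)*(s - 2*sqrt(2))*(s + 3*sqrt(2))*(sqrt(2)*s + sqrt(2))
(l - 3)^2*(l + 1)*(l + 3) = l^4 - 2*l^3 - 12*l^2 + 18*l + 27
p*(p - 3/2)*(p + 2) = p^3 + p^2/2 - 3*p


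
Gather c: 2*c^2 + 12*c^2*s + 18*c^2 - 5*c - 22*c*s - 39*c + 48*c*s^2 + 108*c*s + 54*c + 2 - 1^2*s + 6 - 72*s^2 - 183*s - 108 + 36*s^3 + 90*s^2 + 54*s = c^2*(12*s + 20) + c*(48*s^2 + 86*s + 10) + 36*s^3 + 18*s^2 - 130*s - 100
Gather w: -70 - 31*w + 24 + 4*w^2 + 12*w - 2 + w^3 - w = w^3 + 4*w^2 - 20*w - 48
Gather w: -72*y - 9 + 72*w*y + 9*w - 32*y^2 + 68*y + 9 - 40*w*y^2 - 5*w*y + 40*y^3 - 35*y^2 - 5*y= w*(-40*y^2 + 67*y + 9) + 40*y^3 - 67*y^2 - 9*y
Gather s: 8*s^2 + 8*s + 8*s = 8*s^2 + 16*s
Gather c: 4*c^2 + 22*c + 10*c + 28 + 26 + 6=4*c^2 + 32*c + 60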